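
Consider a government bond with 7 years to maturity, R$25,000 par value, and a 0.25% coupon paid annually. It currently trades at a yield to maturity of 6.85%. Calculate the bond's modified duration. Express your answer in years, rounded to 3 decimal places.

Periodic yield y = 0.0685. First find Macaulay duration:
  t   CF        PV=CF/(1+0.0685)^t    t·PV
  1        62.50        58.4932        58.4932
  2        62.50        54.7433       109.4866
  3        62.50        51.2338       153.7014
  4        62.50        47.9493       191.7970
  5        62.50        44.8753       224.3765
  6        62.50        41.9984       251.9905
  7    25,062.50    15,761.6872   110,331.8104
  Σ                 16,060.9805   111,321.6556
P = 16,060.9805; Macaulay duration = 111,321.6556 / 16,060.9805 = 6.93119 years.
Modified duration = D_Mac / (1 + y) = 6.93119 / 1.0685 = 6.48684 years.

6.487 years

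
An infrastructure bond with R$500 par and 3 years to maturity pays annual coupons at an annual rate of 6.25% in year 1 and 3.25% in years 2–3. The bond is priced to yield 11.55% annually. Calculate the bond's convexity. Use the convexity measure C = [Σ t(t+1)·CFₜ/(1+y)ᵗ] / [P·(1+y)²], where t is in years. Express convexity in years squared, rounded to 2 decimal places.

8.95

With y = 0.1155:
  t   CF        PV=CF/(1+0.1155)^t    t·PV        t(t+1)·PV
  1        31.25        28.0143        28.0143          56.0287
  2        16.25        13.0591        26.1183          78.3548
  3       516.25       371.9215     1,115.7646       4,463.0586
  Σ                    412.9950     1,169.8972       4,597.4420
P = 412.9950.
Convexity = Σ t(t+1)·PV / [P·(1+y)²] = 4,597.4420 / (412.9950 × 1.244340) = 8.94607.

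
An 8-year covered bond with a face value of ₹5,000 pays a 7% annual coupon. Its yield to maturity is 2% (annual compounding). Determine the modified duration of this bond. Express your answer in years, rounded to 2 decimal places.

Periodic yield y = 0.02. First find Macaulay duration:
  t   CF        PV=CF/(1+0.02)^t    t·PV
  1       350.00       343.1373       343.1373
  2       350.00       336.4091       672.8181
  3       350.00       329.8128       989.4385
  4       350.00       323.3459     1,293.3836
  5       350.00       317.0058     1,585.0289
  6       350.00       310.7900     1,864.7399
  7       350.00       304.6961     2,132.8724
  8     5,350.00     4,566.1735    36,529.3879
  Σ                  6,831.3704    45,410.8066
P = 6,831.3704; Macaulay duration = 45,410.8066 / 6,831.3704 = 6.64739 years.
Modified duration = D_Mac / (1 + y) = 6.64739 / 1.02 = 6.51705 years.

6.52 years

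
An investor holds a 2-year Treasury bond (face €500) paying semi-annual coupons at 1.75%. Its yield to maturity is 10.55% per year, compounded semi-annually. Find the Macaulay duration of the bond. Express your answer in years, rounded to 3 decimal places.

1.971 years

Periodic yield y = 0.05275. Discount each cash flow and weight by its period:
  t   CF        PV=CF/(1+0.05275)^t    t·PV
  1        4.375         4.1558         4.1558
  2        4.375         3.9475         7.8951
  3        4.375         3.7497        11.2492
  4      504.375       410.6318     1,642.5271
  Σ                    422.4849     1,665.8272
Price P = Σ PV = 422.4849.
Macaulay duration = Σ(t·PV) / P = 1,665.8272 / 422.4849 = 3.94293 half-year periods.
In years: 3.94293 / 2 = 1.97146 years.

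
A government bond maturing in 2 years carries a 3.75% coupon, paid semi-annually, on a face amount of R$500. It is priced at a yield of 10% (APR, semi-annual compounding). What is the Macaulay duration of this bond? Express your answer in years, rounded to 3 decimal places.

Periodic yield y = 0.05. Discount each cash flow and weight by its period:
  t   CF        PV=CF/(1+0.05)^t    t·PV
  1        9.375         8.9286         8.9286
  2        9.375         8.5034        17.0068
  3        9.375         8.0985        24.2954
  4      509.375       419.0641     1,676.2563
  Σ                    444.5945     1,726.4871
Price P = Σ PV = 444.5945.
Macaulay duration = Σ(t·PV) / P = 1,726.4871 / 444.5945 = 3.88328 half-year periods.
In years: 3.88328 / 2 = 1.94164 years.

1.942 years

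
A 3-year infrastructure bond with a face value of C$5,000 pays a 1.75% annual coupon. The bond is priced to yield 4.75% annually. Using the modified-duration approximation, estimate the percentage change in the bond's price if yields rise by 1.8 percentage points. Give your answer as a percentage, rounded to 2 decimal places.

Periodic yield y = 0.0475. Modified duration first:
  t   CF        PV=CF/(1+0.0475)^t    t·PV
  1        87.50        83.5322        83.5322
  2        87.50        79.7444       159.4887
  3     5,087.50     4,426.3151    13,278.9453
  Σ                  4,589.5917    13,521.9662
P = 4,589.5917; D_Mac = 2.94622 yrs; D_mod = 2.94622/(1+0.0475) = 2.81262 yrs.
ΔP/P ≈ -D_mod · Δy = -2.81262 × (+0.018) = -0.050627 = -5.0627%.

-5.06%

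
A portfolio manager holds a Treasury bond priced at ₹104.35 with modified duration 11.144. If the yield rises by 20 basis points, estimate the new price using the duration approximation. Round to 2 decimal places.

Duration approximation: ΔP/P ≈ -D_mod · Δy = -11.144 × (+0.002) = -0.022288.
New price ≈ 104.35 × (1 - 0.022288) = 102.0242472.

₹102.02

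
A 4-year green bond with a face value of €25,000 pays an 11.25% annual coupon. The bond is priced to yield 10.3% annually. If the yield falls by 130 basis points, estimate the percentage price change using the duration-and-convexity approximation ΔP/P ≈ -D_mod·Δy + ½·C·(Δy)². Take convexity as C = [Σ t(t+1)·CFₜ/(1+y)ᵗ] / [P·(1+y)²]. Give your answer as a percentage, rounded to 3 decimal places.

+4.170%

With y = 0.103:
  t   CF        PV=CF/(1+0.103)^t    t·PV        t(t+1)·PV
  1     2,812.50     2,549.8640     2,549.8640       5,099.7280
  2     2,812.50     2,311.7534     4,623.5068      13,870.5204
  3     2,812.50     2,095.8780     6,287.6339      25,150.5357
  4    27,812.50    18,790.4845    75,161.9381     375,809.6903
  Σ                 25,747.9799    88,622.9428     419,930.4744
P = 25,747.9799; D_Mac = 3.44194 yrs; D_mod = 3.12052 yrs; C = 13.40551.
Duration effect: -3.12052 × (-0.013) = +0.040567
Convexity effect: 0.5 × 13.40551 × (-0.013)² = +0.0011328
ΔP/P ≈ +0.040567 + 0.0011328 = +0.041700 = +4.1700%.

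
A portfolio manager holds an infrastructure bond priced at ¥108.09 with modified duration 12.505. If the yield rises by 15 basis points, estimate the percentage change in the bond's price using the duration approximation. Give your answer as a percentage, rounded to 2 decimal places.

Duration approximation: ΔP/P ≈ -D_mod · Δy = -12.505 × (+0.0015) = -0.0187575.
As a percentage: -1.87575%.

-1.88%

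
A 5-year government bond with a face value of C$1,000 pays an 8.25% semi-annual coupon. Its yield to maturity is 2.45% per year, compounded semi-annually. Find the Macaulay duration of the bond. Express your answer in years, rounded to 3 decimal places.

Periodic yield y = 0.01225. Discount each cash flow and weight by its period:
  t   CF        PV=CF/(1+0.01225)^t    t·PV
  1        41.25        40.7508        40.7508
  2        41.25        40.2576        80.5153
  3        41.25        39.7705       119.3114
  4        41.25        39.2892       157.1567
  5        41.25        38.8137       194.0685
  6        41.25        38.3440       230.0639
  7        41.25        37.8800       265.1597
  8        41.25        37.4215       299.3723
  9        41.25        36.9687       332.7181
  10    1,041.25       921.8859     9,218.8587
  Σ                  1,271.3818    10,937.9754
Price P = Σ PV = 1,271.3818.
Macaulay duration = Σ(t·PV) / P = 10,937.9754 / 1,271.3818 = 8.60322 half-year periods.
In years: 8.60322 / 2 = 4.30161 years.

4.302 years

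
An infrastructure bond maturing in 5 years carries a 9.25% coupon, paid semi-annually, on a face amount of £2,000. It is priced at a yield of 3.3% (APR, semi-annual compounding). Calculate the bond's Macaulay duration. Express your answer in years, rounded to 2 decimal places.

Periodic yield y = 0.0165. Discount each cash flow and weight by its period:
  t   CF        PV=CF/(1+0.0165)^t    t·PV
  1        92.50        90.9985        90.9985
  2        92.50        89.5214       179.0428
  3        92.50        88.0683       264.2049
  4        92.50        86.6388       346.5550
  5        92.50        85.2324       426.1621
  6        92.50        83.8489       503.0935
  7        92.50        82.4879       577.4150
  8        92.50        81.1489       649.1912
  9        92.50        79.8317       718.4851
  10    2,092.50     1,776.6081    17,766.0810
  Σ                  2,544.3849    21,521.2292
Price P = Σ PV = 2,544.3849.
Macaulay duration = Σ(t·PV) / P = 21,521.2292 / 2,544.3849 = 8.45832 half-year periods.
In years: 8.45832 / 2 = 4.22916 years.

4.23 years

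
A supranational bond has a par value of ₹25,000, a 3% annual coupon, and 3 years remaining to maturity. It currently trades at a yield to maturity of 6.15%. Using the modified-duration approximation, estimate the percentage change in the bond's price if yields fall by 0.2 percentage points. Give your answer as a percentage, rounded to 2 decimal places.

Periodic yield y = 0.0615. Modified duration first:
  t   CF        PV=CF/(1+0.0615)^t    t·PV
  1       750.00       706.5473       706.5473
  2       750.00       665.6122     1,331.2244
  3    25,750.00    21,528.6718    64,586.0155
  Σ                 22,900.8314    66,623.7872
P = 22,900.8314; D_Mac = 2.90923 yrs; D_mod = 2.90923/(1+0.0615) = 2.74068 yrs.
ΔP/P ≈ -D_mod · Δy = -2.74068 × (-0.002) = +0.005481 = +0.5481%.

+0.55%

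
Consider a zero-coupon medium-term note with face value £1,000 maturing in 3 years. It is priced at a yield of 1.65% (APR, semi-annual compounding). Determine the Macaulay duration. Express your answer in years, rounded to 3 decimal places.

A zero-coupon bond has a single cash flow at maturity, so its Macaulay duration equals its maturity: 3 years.
(Equivalently: 6 semi-annual periods ÷ 2 = 3 years.)

3.000 years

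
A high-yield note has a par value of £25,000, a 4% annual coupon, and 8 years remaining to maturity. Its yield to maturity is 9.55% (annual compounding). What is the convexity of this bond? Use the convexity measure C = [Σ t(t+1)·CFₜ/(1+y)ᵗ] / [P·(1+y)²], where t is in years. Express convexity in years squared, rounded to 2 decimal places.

47.93

With y = 0.0955:
  t   CF        PV=CF/(1+0.0955)^t    t·PV        t(t+1)·PV
  1     1,000.00       912.8252       912.8252       1,825.6504
  2     1,000.00       833.2498     1,666.4997       4,999.4990
  3     1,000.00       760.6114     2,281.8343       9,127.3373
  4     1,000.00       694.3053     2,777.2211      13,886.1057
  5     1,000.00       633.7794     3,168.8968      19,013.3808
  6     1,000.00       578.5298     3,471.1786      24,298.2502
  7     1,000.00       528.0965     3,696.6758      29,573.4066
  8    26,000.00    12,533.5556   100,268.4450     902,416.0050
  Σ                 17,474.9531   118,243.5765   1,005,139.6349
P = 17,474.9531.
Convexity = Σ t(t+1)·PV / [P·(1+y)²] = 1,005,139.6349 / (17,474.9531 × 1.200120) = 47.92759.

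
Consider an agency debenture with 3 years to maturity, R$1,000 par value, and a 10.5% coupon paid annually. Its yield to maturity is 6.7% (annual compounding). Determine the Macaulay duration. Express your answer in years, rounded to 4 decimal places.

Periodic yield y = 0.067. Discount each cash flow and weight by its year:
  t   CF        PV=CF/(1+0.067)^t    t·PV
  1       105.00        98.4067        98.4067
  2       105.00        92.2275       184.4550
  3     1,105.00       909.6389     2,728.9167
  Σ                  1,100.2731     3,011.7784
Price P = Σ PV = 1,100.2731.
Macaulay duration = Σ(t·PV) / P = 3,011.7784 / 1,100.2731 = 2.73730 years.

2.7373 years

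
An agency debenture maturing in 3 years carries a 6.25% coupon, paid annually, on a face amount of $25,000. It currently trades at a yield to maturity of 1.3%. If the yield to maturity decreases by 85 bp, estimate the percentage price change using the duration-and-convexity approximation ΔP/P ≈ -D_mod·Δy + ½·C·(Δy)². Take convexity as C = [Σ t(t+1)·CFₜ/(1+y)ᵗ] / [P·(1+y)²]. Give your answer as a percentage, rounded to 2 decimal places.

+2.42%

With y = 0.013:
  t   CF        PV=CF/(1+0.013)^t    t·PV        t(t+1)·PV
  1     1,562.50     1,542.4482     1,542.4482       3,084.8963
  2     1,562.50     1,522.6537     3,045.3074       9,135.9221
  3    26,562.50    25,552.9245    76,658.7734     306,635.0937
  Σ                 28,618.0263    81,246.5289     318,855.9121
P = 28,618.0263; D_Mac = 2.83900 yrs; D_mod = 2.80256 yrs; C = 10.85765.
Duration effect: -2.80256 × (-0.0085) = +0.023822
Convexity effect: 0.5 × 10.85765 × (-0.0085)² = +0.0003922
ΔP/P ≈ +0.023822 + 0.0003922 = +0.024214 = +2.4214%.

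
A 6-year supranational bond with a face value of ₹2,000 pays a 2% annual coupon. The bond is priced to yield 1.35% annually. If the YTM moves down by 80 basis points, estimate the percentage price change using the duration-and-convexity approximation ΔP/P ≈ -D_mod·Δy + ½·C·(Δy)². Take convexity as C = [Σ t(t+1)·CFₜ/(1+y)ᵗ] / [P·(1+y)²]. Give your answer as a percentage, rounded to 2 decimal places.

With y = 0.0135:
  t   CF        PV=CF/(1+0.0135)^t    t·PV        t(t+1)·PV
  1        40.00        39.4672        39.4672          78.9344
  2        40.00        38.9415        77.8830         233.6489
  3        40.00        38.4228       115.2683         461.0733
  4        40.00        37.9110       151.6439         758.2195
  5        40.00        37.4060       187.0300       1,122.1799
  6     2,040.00     1,882.2948    11,293.7690      79,056.3828
  Σ                  2,074.4433    11,865.0614      81,710.4389
P = 2,074.4433; D_Mac = 5.71964 yrs; D_mod = 5.64345 yrs; C = 38.34674.
Duration effect: -5.64345 × (-0.008) = +0.045148
Convexity effect: 0.5 × 38.34674 × (-0.008)² = +0.0012271
ΔP/P ≈ +0.045148 + 0.0012271 = +0.046375 = +4.6375%.

+4.64%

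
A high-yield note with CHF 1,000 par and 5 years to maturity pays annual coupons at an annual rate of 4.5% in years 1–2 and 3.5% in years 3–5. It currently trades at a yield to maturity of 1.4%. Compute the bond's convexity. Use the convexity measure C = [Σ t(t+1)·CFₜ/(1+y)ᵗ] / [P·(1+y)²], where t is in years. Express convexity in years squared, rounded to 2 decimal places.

With y = 0.014:
  t   CF        PV=CF/(1+0.014)^t    t·PV        t(t+1)·PV
  1        45.00        44.3787        44.3787          88.7574
  2        45.00        43.7660        87.5319         262.5958
  3        35.00        33.5702       100.7107         402.8426
  4        35.00        33.1067       132.4269         662.1345
  5     1,035.00       965.4962     4,827.4811      28,964.8864
  Σ                  1,120.3178     5,192.5293      30,381.2168
P = 1,120.3178.
Convexity = Σ t(t+1)·PV / [P·(1+y)²] = 30,381.2168 / (1,120.3178 × 1.028196) = 26.37473.

26.37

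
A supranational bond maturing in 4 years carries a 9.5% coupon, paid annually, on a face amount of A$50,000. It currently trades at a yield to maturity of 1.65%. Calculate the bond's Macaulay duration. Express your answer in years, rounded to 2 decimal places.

3.57 years

Periodic yield y = 0.0165. Discount each cash flow and weight by its year:
  t   CF        PV=CF/(1+0.0165)^t    t·PV
  1     4,750.00     4,672.8972     4,672.8972
  2     4,750.00     4,597.0459     9,194.0919
  3     4,750.00     4,522.4259    13,567.2777
  4    54,750.00    51,280.7764   205,123.1055
  Σ                 65,073.1454   232,557.3723
Price P = Σ PV = 65,073.1454.
Macaulay duration = Σ(t·PV) / P = 232,557.3723 / 65,073.1454 = 3.57378 years.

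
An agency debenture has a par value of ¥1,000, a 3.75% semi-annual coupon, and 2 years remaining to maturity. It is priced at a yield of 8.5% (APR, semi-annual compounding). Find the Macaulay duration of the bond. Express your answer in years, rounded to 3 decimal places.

Periodic yield y = 0.0425. Discount each cash flow and weight by its period:
  t   CF        PV=CF/(1+0.0425)^t    t·PV
  1        18.75        17.9856        17.9856
  2        18.75        17.2524        34.5048
  3        18.75        16.5491        49.6472
  4     1,018.75       862.5085     3,450.0339
  Σ                    914.2955     3,552.1714
Price P = Σ PV = 914.2955.
Macaulay duration = Σ(t·PV) / P = 3,552.1714 / 914.2955 = 3.88515 half-year periods.
In years: 3.88515 / 2 = 1.94257 years.

1.943 years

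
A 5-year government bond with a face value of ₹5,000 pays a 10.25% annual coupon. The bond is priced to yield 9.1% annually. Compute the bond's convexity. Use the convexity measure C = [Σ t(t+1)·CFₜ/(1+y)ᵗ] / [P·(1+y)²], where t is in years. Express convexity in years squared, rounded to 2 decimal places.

With y = 0.091:
  t   CF        PV=CF/(1+0.091)^t    t·PV        t(t+1)·PV
  1       512.50       469.7525       469.7525         939.5050
  2       512.50       430.5706       861.1412       2,583.4236
  3       512.50       394.6568     1,183.9705       4,735.8819
  4       512.50       361.7386     1,446.9544       7,234.7722
  5     5,512.50     3,566.3573    17,831.7864     106,990.7186
  Σ                  5,223.0758    21,793.6051     122,484.3013
P = 5,223.0758.
Convexity = Σ t(t+1)·PV / [P·(1+y)²] = 122,484.3013 / (5,223.0758 × 1.190281) = 19.70174.

19.70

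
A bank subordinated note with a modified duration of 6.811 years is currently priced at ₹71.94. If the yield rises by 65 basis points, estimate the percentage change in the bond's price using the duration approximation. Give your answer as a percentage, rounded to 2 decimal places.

-4.43%

Duration approximation: ΔP/P ≈ -D_mod · Δy = -6.811 × (+0.0065) = -0.0442715.
As a percentage: -4.42715%.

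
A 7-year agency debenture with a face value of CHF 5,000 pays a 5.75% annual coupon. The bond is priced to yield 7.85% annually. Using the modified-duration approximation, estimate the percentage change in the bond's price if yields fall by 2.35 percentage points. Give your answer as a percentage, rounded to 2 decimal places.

Periodic yield y = 0.0785. Modified duration first:
  t   CF        PV=CF/(1+0.0785)^t    t·PV
  1       287.50       266.5739       266.5739
  2       287.50       247.1710       494.3420
  3       287.50       229.1804       687.5411
  4       287.50       212.4992       849.9967
  5       287.50       197.0322       985.1608
  6       287.50       182.6909     1,096.1455
  7     5,287.50     3,115.3679    21,807.5750
  Σ                  4,450.5154    26,187.3350
P = 4,450.5154; D_Mac = 5.88411 yrs; D_mod = 5.88411/(1+0.0785) = 5.45583 yrs.
ΔP/P ≈ -D_mod · Δy = -5.45583 × (-0.0235) = +0.128212 = +12.8212%.

+12.82%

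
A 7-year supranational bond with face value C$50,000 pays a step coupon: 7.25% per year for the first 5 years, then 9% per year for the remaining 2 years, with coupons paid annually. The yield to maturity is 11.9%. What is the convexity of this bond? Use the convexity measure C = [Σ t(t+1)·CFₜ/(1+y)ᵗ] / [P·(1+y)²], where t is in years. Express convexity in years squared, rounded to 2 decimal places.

32.75

With y = 0.119:
  t   CF        PV=CF/(1+0.119)^t    t·PV        t(t+1)·PV
  1     3,625.00     3,239.4996     3,239.4996       6,478.9991
  2     3,625.00     2,894.9951     5,789.9903      17,369.9708
  3     3,625.00     2,587.1270     7,761.3811      31,045.5242
  4     3,625.00     2,311.9991     9,247.9965      46,239.9824
  5     3,625.00     2,066.1297    10,330.6484      61,983.8907
  6     4,500.00     2,292.0917    13,752.5504      96,267.8527
  7    54,500.00    24,807.6655   173,653.6582   1,389,229.2655
  Σ                 40,199.5077   223,775.7244   1,648,615.4855
P = 40,199.5077.
Convexity = Σ t(t+1)·PV / [P·(1+y)²] = 1,648,615.4855 / (40,199.5077 × 1.252161) = 32.75205.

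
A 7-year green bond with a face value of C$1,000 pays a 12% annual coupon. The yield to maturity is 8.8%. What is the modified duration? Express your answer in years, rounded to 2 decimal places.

4.83 years

Periodic yield y = 0.088. First find Macaulay duration:
  t   CF        PV=CF/(1+0.088)^t    t·PV
  1       120.00       110.2941       110.2941
  2       120.00       101.3733       202.7465
  3       120.00        93.1740       279.5219
  4       120.00        85.6378       342.5513
  5       120.00        78.7112       393.5562
  6       120.00        72.3449       434.0694
  7     1,120.00       620.6057     4,344.2399
  Σ                  1,162.1410     6,106.9793
P = 1,162.1410; Macaulay duration = 6,106.9793 / 1,162.1410 = 5.25494 years.
Modified duration = D_Mac / (1 + y) = 5.25494 / 1.088 = 4.82991 years.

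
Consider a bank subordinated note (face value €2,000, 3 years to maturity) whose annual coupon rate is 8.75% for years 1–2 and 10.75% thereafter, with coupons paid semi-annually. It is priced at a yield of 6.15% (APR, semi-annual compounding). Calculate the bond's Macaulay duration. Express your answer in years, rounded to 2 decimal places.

2.71 years

Periodic yield y = 0.03075. Discount each cash flow and weight by its period:
  t   CF        PV=CF/(1+0.03075)^t    t·PV
  1        87.50        84.8896        84.8896
  2        87.50        82.3572       164.7143
  3        87.50        79.9002       239.7007
  4        87.50        77.5166       310.0664
  5       107.50        92.3936       461.9678
  6     2,107.50     1,757.3065    10,543.8392
  Σ                  2,174.3637    11,805.1780
Price P = Σ PV = 2,174.3637.
Macaulay duration = Σ(t·PV) / P = 11,805.1780 / 2,174.3637 = 5.42926 half-year periods.
In years: 5.42926 / 2 = 2.71463 years.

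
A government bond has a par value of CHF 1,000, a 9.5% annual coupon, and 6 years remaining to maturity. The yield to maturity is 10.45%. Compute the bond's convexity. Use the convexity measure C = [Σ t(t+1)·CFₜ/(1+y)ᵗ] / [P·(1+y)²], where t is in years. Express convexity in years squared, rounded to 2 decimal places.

25.49

With y = 0.1045:
  t   CF        PV=CF/(1+0.1045)^t    t·PV        t(t+1)·PV
  1        95.00        86.0118        86.0118         172.0235
  2        95.00        77.8739       155.7479         467.2437
  3        95.00        70.5061       211.5182         846.0727
  4        95.00        63.8353       255.3411       1,276.7055
  5        95.00        57.7956       288.9782       1,733.8689
  6     1,095.00       603.1423     3,618.8539      25,331.9772
  Σ                    959.1650     4,616.4510      29,827.8915
P = 959.1650.
Convexity = Σ t(t+1)·PV / [P·(1+y)²] = 29,827.8915 / (959.1650 × 1.219920) = 25.49164.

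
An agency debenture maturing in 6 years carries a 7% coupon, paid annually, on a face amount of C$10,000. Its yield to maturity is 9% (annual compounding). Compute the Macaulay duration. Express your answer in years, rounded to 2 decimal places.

5.05 years

Periodic yield y = 0.09. Discount each cash flow and weight by its year:
  t   CF        PV=CF/(1+0.09)^t    t·PV
  1       700.00       642.2018       642.2018
  2       700.00       589.1760     1,178.3520
  3       700.00       540.5284     1,621.5853
  4       700.00       495.8976     1,983.5906
  5       700.00       454.9520     2,274.7599
  6    10,700.00     6,380.0604    38,280.3624
  Σ                  9,102.8163    45,980.8520
Price P = Σ PV = 9,102.8163.
Macaulay duration = Σ(t·PV) / P = 45,980.8520 / 9,102.8163 = 5.05128 years.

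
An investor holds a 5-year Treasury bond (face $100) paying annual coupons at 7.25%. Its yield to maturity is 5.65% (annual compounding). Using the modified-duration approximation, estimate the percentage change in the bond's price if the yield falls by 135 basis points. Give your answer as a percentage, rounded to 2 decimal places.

+5.61%

Periodic yield y = 0.0565. Modified duration first:
  t   CF        PV=CF/(1+0.0565)^t    t·PV
  1         7.25         6.8623         6.8623
  2         7.25         6.4953        12.9906
  3         7.25         6.1479        18.4438
  4         7.25         5.8192        23.2766
  5       107.25        81.4798       407.3988
  Σ                    106.8044       468.9722
P = 106.8044; D_Mac = 4.39094 yrs; D_mod = 4.39094/(1+0.0565) = 4.15612 yrs.
ΔP/P ≈ -D_mod · Δy = -4.15612 × (-0.0135) = +0.056108 = +5.6108%.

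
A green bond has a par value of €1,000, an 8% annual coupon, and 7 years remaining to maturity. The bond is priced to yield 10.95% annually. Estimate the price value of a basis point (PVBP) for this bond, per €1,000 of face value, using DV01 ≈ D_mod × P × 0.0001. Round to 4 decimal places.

€0.4270

Periodic yield y = 0.1095.
  t   CF        PV=CF/(1+0.1095)^t    t·PV
  1        80.00        72.1046        72.1046
  2        80.00        64.9883       129.9767
  3        80.00        58.5744       175.7233
  4        80.00        52.7935       211.1741
  5        80.00        47.5832       237.9159
  6        80.00        42.8870       257.3223
  7     1,080.00       521.8343     3,652.8400
  Σ                    860.7654     4,737.0568
P = 860.7654; D_Mac = 5.50331 yrs; D_mod = 4.96017 yrs.
DV01 ≈ 4.96017 × 860.7654 × 0.0001 = 0.426954.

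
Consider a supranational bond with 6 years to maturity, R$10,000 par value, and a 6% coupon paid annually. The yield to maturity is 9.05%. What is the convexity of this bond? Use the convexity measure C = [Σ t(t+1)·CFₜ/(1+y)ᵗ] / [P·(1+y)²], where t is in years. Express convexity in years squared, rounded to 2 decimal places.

28.69

With y = 0.0905:
  t   CF        PV=CF/(1+0.0905)^t    t·PV        t(t+1)·PV
  1       600.00       550.2063       550.2063       1,100.4127
  2       600.00       504.5450     1,009.0900       3,027.2700
  3       600.00       462.6731     1,388.0193       5,552.0771
  4       600.00       424.2761     1,697.1044       8,485.5221
  5       600.00       389.0657     1,945.3283      11,671.9698
  6    10,600.00     6,303.0659    37,818.3952     264,728.7666
  Σ                  8,633.8321    44,408.1435     294,566.0182
P = 8,633.8321.
Convexity = Σ t(t+1)·PV / [P·(1+y)²] = 294,566.0182 / (8,633.8321 × 1.189190) = 28.68981.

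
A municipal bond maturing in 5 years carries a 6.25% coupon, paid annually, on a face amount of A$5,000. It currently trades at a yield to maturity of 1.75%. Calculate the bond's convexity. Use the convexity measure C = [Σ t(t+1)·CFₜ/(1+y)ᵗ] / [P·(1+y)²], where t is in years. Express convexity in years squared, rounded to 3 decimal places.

25.141

With y = 0.0175:
  t   CF        PV=CF/(1+0.0175)^t    t·PV        t(t+1)·PV
  1       312.50       307.1253       307.1253         614.2506
  2       312.50       301.8431       603.6861       1,811.0583
  3       312.50       296.6516       889.9549       3,559.8198
  4       312.50       291.5495     1,166.1981       5,830.9907
  5     5,312.50     4,871.0978    24,355.4892     146,132.9355
  Σ                  6,068.2674    27,322.4537     157,949.0548
P = 6,068.2674.
Convexity = Σ t(t+1)·PV / [P·(1+y)²] = 157,949.0548 / (6,068.2674 × 1.035306) = 25.14105.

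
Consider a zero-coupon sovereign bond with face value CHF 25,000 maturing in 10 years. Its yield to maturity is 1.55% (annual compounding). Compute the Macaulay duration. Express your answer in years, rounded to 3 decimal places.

10.000 years

A zero-coupon bond has a single cash flow at maturity, so its Macaulay duration equals its maturity: 10 years.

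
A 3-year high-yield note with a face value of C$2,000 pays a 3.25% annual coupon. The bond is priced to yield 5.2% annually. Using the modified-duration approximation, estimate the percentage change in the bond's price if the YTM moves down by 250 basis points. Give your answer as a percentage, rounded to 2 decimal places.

+6.90%

Periodic yield y = 0.052. Modified duration first:
  t   CF        PV=CF/(1+0.052)^t    t·PV
  1        65.00        61.7871        61.7871
  2        65.00        58.7330       117.4659
  3     2,065.00     1,773.6701     5,321.0102
  Σ                  1,894.1901     5,500.2632
P = 1,894.1901; D_Mac = 2.90375 yrs; D_mod = 2.90375/(1+0.052) = 2.76022 yrs.
ΔP/P ≈ -D_mod · Δy = -2.76022 × (-0.025) = +0.069006 = +6.9006%.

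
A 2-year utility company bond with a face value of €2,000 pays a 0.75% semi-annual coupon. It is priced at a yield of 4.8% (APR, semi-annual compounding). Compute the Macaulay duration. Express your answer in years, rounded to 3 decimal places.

1.988 years

Periodic yield y = 0.024. Discount each cash flow and weight by its period:
  t   CF        PV=CF/(1+0.024)^t    t·PV
  1         7.50         7.3242         7.3242
  2         7.50         7.1526        14.3051
  3         7.50         6.9849        20.9548
  4     2,007.50     1,825.8106     7,303.2425
  Σ                  1,847.2723     7,345.8265
Price P = Σ PV = 1,847.2723.
Macaulay duration = Σ(t·PV) / P = 7,345.8265 / 1,847.2723 = 3.97658 half-year periods.
In years: 3.97658 / 2 = 1.98829 years.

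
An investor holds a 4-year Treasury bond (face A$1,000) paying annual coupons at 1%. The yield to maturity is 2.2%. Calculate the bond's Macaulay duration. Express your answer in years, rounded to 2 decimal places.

Periodic yield y = 0.022. Discount each cash flow and weight by its year:
  t   CF        PV=CF/(1+0.022)^t    t·PV
  1        10.00         9.7847         9.7847
  2        10.00         9.5741        19.1482
  3        10.00         9.3680        28.1040
  4     1,010.00       925.8013     3,703.2052
  Σ                    954.5282     3,760.2422
Price P = Σ PV = 954.5282.
Macaulay duration = Σ(t·PV) / P = 3,760.2422 / 954.5282 = 3.93937 years.

3.94 years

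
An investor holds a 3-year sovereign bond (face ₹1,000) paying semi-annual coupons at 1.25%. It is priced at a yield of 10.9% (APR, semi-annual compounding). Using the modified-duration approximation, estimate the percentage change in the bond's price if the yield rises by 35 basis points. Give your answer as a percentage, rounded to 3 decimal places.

-0.978%

Periodic yield y = 0.0545. Modified duration first:
  t   CF        PV=CF/(1+0.0545)^t    t·PV
  1         6.25         5.9270         5.9270
  2         6.25         5.6207        11.2413
  3         6.25         5.3302        15.9905
  4         6.25         5.0547        20.2187
  5         6.25         4.7934        23.9672
  6     1,006.25       731.8573     4,391.1436
  Σ                    758.5832     4,468.4883
P = 758.5832; D_Mac = 5.89057 half-year periods = 2.94529 yrs; D_mod = 2.94529/(1+0.0545) = 2.79306 yrs.
ΔP/P ≈ -D_mod · Δy = -2.79306 × (+0.0035) = -0.009776 = -0.9776%.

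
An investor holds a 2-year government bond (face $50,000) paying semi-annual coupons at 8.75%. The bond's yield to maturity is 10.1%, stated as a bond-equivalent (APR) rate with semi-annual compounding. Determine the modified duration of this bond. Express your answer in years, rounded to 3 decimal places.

1.786 years

Periodic yield y = 0.0505. First find Macaulay duration:
  t   CF        PV=CF/(1+0.0505)^t    t·PV
  1     2,187.50     2,082.3417     2,082.3417
  2     2,187.50     1,982.2387     3,964.4774
  3     2,187.50     1,886.9478     5,660.8435
  4    52,187.50    42,853.1021   171,412.4085
  Σ                 48,804.6304   183,120.0711
P = 48,804.6304; Macaulay duration = 183,120.0711 / 48,804.6304 = 3.75210 half-year periods = 1.87605 years.
Modified duration = D_Mac / (1 + y) = 1.87605 / 1.0505 = 1.78587 years.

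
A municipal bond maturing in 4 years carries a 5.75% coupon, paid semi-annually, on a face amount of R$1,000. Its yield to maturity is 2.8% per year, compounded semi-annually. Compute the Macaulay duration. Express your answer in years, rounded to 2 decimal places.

3.65 years

Periodic yield y = 0.014. Discount each cash flow and weight by its period:
  t   CF        PV=CF/(1+0.014)^t    t·PV
  1        28.75        28.3531        28.3531
  2        28.75        27.9616        55.9232
  3        28.75        27.5755        82.7266
  4        28.75        27.1948       108.7792
  5        28.75        26.8193       134.0967
  6        28.75        26.4491       158.6943
  7        28.75        26.0839       182.5871
  8     1,028.75       920.4627     7,363.7018
  Σ                  1,110.9000     8,114.8621
Price P = Σ PV = 1,110.9000.
Macaulay duration = Σ(t·PV) / P = 8,114.8621 / 1,110.9000 = 7.30476 half-year periods.
In years: 7.30476 / 2 = 3.65238 years.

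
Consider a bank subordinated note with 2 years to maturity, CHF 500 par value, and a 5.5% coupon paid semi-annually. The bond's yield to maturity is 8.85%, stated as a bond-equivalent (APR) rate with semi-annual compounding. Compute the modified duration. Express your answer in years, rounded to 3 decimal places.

Periodic yield y = 0.04425. First find Macaulay duration:
  t   CF        PV=CF/(1+0.04425)^t    t·PV
  1        13.75        13.1673        13.1673
  2        13.75        12.6094        25.2188
  3        13.75        12.0751        36.2252
  4       513.75       432.0499     1,728.1996
  Σ                    469.9017     1,802.8108
P = 469.9017; Macaulay duration = 1,802.8108 / 469.9017 = 3.83657 half-year periods = 1.91829 years.
Modified duration = D_Mac / (1 + y) = 1.91829 / 1.04425 = 1.83700 years.

1.837 years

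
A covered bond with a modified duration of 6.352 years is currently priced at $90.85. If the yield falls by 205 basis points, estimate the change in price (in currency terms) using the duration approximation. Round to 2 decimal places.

Duration approximation: ΔP/P ≈ -D_mod · Δy = -6.352 × (-0.0205) = +0.130216.
ΔP ≈ 90.85 × (+0.130216) = +11.8301236.

+$11.83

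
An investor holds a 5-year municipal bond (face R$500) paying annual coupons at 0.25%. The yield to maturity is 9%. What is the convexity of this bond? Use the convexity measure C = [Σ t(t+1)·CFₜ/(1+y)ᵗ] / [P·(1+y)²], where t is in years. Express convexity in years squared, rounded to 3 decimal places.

25.037

With y = 0.09:
  t   CF        PV=CF/(1+0.09)^t    t·PV        t(t+1)·PV
  1         1.25         1.1468         1.1468           2.2936
  2         1.25         1.0521         2.1042           6.3126
  3         1.25         0.9652         2.8957          11.5828
  4         1.25         0.8855         3.5421          17.7106
  5       501.25       325.7781     1,628.8905       9,773.3432
  Σ                    329.8278     1,638.5793       9,811.2428
P = 329.8278.
Convexity = Σ t(t+1)·PV / [P·(1+y)²] = 9,811.2428 / (329.8278 × 1.188100) = 25.03709.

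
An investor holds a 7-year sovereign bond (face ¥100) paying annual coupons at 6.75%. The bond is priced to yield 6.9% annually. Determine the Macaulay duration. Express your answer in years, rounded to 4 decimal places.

5.7980 years

Periodic yield y = 0.069. Discount each cash flow and weight by its year:
  t   CF        PV=CF/(1+0.069)^t    t·PV
  1         6.75         6.3143         6.3143
  2         6.75         5.9067        11.8135
  3         6.75         5.5255        16.5765
  4         6.75         5.1688        20.6754
  5         6.75         4.8352        24.1760
  6         6.75         4.5231        27.1387
  7       106.75        66.9151       468.4055
  Σ                     99.1888       575.0999
Price P = Σ PV = 99.1888.
Macaulay duration = Σ(t·PV) / P = 575.0999 / 99.1888 = 5.79803 years.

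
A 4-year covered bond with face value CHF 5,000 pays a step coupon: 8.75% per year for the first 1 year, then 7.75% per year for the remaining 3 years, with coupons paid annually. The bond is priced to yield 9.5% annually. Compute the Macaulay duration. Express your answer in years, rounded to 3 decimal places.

Periodic yield y = 0.095. Discount each cash flow and weight by its year:
  t   CF        PV=CF/(1+0.095)^t    t·PV
  1       437.50       399.5434       399.5434
  2       387.50       323.1792       646.3585
  3       387.50       295.1409       885.4226
  4     5,387.50     3,747.4065    14,989.6260
  Σ                  4,765.2700    16,920.9505
Price P = Σ PV = 4,765.2700.
Macaulay duration = Σ(t·PV) / P = 16,920.9505 / 4,765.2700 = 3.55089 years.

3.551 years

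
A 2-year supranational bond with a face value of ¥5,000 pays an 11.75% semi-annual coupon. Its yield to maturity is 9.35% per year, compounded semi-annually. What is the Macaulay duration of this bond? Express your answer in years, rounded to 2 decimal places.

Periodic yield y = 0.04675. Discount each cash flow and weight by its period:
  t   CF        PV=CF/(1+0.04675)^t    t·PV
  1       293.75       280.6305       280.6305
  2       293.75       268.0970       536.1940
  3       293.75       256.1232       768.3697
  4     5,293.75     4,409.5224    17,638.0894
  Σ                  5,214.3731    19,223.2836
Price P = Σ PV = 5,214.3731.
Macaulay duration = Σ(t·PV) / P = 19,223.2836 / 5,214.3731 = 3.68660 half-year periods.
In years: 3.68660 / 2 = 1.84330 years.

1.84 years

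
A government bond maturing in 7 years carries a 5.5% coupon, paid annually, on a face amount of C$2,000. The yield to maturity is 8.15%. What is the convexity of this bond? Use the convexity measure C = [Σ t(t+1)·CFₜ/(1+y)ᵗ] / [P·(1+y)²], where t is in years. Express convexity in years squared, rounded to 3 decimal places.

With y = 0.0815:
  t   CF        PV=CF/(1+0.0815)^t    t·PV        t(t+1)·PV
  1       110.00       101.7106       101.7106         203.4212
  2       110.00        94.0459       188.0917         564.2751
  3       110.00        86.9587       260.8761       1,043.5046
  4       110.00        80.4057       321.6226       1,608.1131
  5       110.00        74.3464       371.7321       2,230.3926
  6       110.00        68.7438       412.4628       2,887.2396
  7     2,110.00     1,219.2613     8,534.8291      68,278.6327
  Σ                  1,725.4723    10,191.3251      76,815.5790
P = 1,725.4723.
Convexity = Σ t(t+1)·PV / [P·(1+y)²] = 76,815.5790 / (1,725.4723 × 1.169642) = 38.06171.

38.062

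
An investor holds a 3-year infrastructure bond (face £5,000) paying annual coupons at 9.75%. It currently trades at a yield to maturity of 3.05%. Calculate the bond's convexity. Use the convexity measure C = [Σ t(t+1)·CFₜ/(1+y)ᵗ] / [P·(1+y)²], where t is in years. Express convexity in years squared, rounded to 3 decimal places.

10.115

With y = 0.0305:
  t   CF        PV=CF/(1+0.0305)^t    t·PV        t(t+1)·PV
  1       487.50       473.0713       473.0713         946.1426
  2       487.50       459.0697       918.1394       2,754.4182
  3     5,487.50     5,014.5336    15,043.6008      60,174.4031
  Σ                  5,946.6746    16,434.8115      63,874.9639
P = 5,946.6746.
Convexity = Σ t(t+1)·PV / [P·(1+y)²] = 63,874.9639 / (5,946.6746 × 1.061930) = 10.11487.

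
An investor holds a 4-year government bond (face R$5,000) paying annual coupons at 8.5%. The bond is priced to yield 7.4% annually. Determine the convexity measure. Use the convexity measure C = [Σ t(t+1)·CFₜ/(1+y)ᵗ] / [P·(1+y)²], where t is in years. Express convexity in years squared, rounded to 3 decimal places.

With y = 0.074:
  t   CF        PV=CF/(1+0.074)^t    t·PV        t(t+1)·PV
  1       425.00       395.7169       395.7169         791.4339
  2       425.00       368.4515       736.9031       2,210.7092
  3       425.00       343.0647     1,029.1942       4,116.7769
  4     5,425.00     4,077.3934    16,309.5737      81,547.8683
  Σ                  5,184.6266    18,471.3879      88,666.7883
P = 5,184.6266.
Convexity = Σ t(t+1)·PV / [P·(1+y)²] = 88,666.7883 / (5,184.6266 × 1.153476) = 14.82637.

14.826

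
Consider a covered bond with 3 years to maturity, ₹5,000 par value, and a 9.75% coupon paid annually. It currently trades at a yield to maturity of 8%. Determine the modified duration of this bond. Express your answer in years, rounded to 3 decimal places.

Periodic yield y = 0.08. First find Macaulay duration:
  t   CF        PV=CF/(1+0.08)^t    t·PV
  1       487.50       451.3889       451.3889
  2       487.50       417.9527       835.9053
  3     5,487.50     4,356.1544    13,068.4633
  Σ                  5,225.4960    14,355.7575
P = 5,225.4960; Macaulay duration = 14,355.7575 / 5,225.4960 = 2.74725 years.
Modified duration = D_Mac / (1 + y) = 2.74725 / 1.08 = 2.54375 years.

2.544 years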